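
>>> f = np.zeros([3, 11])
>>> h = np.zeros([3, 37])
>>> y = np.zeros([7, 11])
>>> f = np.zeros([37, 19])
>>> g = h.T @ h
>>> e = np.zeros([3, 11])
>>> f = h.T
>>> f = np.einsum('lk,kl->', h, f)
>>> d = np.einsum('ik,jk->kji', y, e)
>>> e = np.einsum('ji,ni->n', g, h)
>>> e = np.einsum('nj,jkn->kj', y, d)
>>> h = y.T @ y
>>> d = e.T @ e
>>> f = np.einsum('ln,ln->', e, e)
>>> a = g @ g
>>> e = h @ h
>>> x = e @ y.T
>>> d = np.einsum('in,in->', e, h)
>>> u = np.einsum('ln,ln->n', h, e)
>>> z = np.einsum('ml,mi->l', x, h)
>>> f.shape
()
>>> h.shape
(11, 11)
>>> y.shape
(7, 11)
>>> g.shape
(37, 37)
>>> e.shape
(11, 11)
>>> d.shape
()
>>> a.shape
(37, 37)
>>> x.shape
(11, 7)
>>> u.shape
(11,)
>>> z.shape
(7,)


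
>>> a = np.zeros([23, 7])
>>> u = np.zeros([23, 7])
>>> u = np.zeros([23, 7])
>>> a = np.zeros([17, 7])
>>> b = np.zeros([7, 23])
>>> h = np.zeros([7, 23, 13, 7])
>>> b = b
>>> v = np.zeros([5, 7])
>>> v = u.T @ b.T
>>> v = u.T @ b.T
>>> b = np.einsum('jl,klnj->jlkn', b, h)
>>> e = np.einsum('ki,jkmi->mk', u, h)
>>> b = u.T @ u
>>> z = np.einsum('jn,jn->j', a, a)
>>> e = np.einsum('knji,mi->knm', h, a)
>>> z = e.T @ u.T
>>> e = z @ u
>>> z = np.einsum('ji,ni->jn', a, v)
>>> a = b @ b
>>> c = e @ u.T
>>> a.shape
(7, 7)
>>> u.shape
(23, 7)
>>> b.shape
(7, 7)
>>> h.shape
(7, 23, 13, 7)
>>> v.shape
(7, 7)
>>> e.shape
(17, 23, 7)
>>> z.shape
(17, 7)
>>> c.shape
(17, 23, 23)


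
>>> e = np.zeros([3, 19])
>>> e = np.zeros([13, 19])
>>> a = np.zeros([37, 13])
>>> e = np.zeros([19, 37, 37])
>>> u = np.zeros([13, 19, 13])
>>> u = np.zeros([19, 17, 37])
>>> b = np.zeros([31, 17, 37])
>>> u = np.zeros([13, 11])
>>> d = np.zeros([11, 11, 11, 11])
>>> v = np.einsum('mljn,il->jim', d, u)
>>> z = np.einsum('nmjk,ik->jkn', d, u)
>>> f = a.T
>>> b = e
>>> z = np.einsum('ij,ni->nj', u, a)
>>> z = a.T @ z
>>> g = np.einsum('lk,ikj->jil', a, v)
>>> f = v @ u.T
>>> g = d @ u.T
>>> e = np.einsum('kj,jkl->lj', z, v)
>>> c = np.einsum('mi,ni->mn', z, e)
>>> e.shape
(11, 11)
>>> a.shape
(37, 13)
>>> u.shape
(13, 11)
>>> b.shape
(19, 37, 37)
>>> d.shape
(11, 11, 11, 11)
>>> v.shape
(11, 13, 11)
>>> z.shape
(13, 11)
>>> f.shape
(11, 13, 13)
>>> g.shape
(11, 11, 11, 13)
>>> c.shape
(13, 11)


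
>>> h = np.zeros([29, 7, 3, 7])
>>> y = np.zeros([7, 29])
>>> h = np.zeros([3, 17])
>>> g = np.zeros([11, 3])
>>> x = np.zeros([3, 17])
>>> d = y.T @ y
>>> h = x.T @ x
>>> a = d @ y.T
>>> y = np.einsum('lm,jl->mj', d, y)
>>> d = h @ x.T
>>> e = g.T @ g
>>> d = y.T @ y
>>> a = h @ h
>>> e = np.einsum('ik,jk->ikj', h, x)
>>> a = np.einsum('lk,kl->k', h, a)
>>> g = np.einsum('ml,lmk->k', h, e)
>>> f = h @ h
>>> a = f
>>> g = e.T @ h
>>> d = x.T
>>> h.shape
(17, 17)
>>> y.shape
(29, 7)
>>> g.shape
(3, 17, 17)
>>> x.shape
(3, 17)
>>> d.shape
(17, 3)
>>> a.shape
(17, 17)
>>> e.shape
(17, 17, 3)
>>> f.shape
(17, 17)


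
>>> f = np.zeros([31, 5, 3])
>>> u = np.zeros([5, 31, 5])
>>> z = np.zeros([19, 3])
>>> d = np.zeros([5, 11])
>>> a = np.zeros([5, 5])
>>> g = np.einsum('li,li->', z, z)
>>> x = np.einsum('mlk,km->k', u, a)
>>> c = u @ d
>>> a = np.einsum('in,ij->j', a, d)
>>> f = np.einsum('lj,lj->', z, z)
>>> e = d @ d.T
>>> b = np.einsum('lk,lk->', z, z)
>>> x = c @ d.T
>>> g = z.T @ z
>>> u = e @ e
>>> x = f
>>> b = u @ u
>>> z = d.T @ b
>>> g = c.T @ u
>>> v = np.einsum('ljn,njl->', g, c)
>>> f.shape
()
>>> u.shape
(5, 5)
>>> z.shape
(11, 5)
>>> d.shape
(5, 11)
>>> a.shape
(11,)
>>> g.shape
(11, 31, 5)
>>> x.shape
()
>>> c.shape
(5, 31, 11)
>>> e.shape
(5, 5)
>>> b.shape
(5, 5)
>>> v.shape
()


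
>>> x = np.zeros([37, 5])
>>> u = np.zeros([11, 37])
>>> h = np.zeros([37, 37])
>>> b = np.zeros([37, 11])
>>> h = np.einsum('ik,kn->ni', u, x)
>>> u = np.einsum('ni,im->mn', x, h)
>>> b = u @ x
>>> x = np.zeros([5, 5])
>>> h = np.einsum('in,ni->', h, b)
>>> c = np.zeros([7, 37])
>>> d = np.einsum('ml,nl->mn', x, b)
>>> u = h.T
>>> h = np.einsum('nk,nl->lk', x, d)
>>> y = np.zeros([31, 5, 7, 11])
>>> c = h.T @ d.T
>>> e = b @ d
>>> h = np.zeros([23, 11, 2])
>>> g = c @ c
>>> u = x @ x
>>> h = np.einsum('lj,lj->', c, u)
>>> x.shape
(5, 5)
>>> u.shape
(5, 5)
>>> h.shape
()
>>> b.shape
(11, 5)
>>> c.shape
(5, 5)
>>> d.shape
(5, 11)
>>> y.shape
(31, 5, 7, 11)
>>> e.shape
(11, 11)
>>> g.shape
(5, 5)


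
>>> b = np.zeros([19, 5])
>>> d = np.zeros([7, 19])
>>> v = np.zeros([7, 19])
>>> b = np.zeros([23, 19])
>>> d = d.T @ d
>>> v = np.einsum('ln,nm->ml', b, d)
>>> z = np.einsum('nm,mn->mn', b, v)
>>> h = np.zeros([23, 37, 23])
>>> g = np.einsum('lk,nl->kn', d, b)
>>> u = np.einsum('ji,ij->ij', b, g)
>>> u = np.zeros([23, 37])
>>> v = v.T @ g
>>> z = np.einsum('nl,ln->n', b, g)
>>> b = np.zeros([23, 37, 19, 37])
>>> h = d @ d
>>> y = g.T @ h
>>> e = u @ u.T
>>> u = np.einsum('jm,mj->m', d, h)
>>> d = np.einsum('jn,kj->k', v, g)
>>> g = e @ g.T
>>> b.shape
(23, 37, 19, 37)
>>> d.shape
(19,)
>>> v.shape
(23, 23)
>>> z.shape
(23,)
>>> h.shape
(19, 19)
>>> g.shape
(23, 19)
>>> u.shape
(19,)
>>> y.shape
(23, 19)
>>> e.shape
(23, 23)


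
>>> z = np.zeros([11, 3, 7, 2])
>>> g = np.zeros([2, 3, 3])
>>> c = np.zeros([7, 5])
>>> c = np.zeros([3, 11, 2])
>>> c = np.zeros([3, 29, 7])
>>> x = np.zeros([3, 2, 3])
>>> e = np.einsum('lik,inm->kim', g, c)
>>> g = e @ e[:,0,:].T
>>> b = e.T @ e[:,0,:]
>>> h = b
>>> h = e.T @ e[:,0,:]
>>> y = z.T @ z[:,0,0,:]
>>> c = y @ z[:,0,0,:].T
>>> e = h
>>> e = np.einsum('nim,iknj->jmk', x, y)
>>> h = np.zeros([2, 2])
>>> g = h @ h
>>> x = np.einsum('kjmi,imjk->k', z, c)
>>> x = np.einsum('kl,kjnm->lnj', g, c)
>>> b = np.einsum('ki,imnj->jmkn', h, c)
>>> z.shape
(11, 3, 7, 2)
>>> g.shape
(2, 2)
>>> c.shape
(2, 7, 3, 11)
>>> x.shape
(2, 3, 7)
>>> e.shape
(2, 3, 7)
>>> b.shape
(11, 7, 2, 3)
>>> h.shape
(2, 2)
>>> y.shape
(2, 7, 3, 2)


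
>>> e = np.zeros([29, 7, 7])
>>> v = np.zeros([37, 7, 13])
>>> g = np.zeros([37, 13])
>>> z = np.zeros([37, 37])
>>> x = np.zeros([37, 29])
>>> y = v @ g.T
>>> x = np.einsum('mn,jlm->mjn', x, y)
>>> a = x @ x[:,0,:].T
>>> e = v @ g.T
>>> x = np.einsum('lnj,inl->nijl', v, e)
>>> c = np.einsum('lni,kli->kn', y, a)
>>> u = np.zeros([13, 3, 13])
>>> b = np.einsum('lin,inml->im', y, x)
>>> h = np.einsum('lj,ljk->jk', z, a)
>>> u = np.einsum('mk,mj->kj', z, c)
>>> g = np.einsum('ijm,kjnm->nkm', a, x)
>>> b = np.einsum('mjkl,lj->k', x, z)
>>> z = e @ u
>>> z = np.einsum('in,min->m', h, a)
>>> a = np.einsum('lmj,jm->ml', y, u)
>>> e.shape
(37, 7, 37)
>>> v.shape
(37, 7, 13)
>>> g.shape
(13, 7, 37)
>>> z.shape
(37,)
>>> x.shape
(7, 37, 13, 37)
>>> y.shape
(37, 7, 37)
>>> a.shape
(7, 37)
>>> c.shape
(37, 7)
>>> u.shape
(37, 7)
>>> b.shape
(13,)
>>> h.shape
(37, 37)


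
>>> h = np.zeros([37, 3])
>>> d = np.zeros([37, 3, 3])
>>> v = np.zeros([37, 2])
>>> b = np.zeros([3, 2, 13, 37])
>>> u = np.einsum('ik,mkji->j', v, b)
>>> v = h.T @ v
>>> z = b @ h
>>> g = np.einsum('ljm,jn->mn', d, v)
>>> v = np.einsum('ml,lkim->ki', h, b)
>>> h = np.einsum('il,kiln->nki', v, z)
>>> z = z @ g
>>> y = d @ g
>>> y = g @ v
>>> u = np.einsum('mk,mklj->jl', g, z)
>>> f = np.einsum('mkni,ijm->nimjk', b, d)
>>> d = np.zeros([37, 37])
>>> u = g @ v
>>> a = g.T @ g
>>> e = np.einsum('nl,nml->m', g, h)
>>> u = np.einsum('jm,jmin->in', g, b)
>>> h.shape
(3, 3, 2)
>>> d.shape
(37, 37)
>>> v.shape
(2, 13)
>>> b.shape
(3, 2, 13, 37)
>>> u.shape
(13, 37)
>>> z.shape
(3, 2, 13, 2)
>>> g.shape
(3, 2)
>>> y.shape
(3, 13)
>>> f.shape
(13, 37, 3, 3, 2)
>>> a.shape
(2, 2)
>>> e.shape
(3,)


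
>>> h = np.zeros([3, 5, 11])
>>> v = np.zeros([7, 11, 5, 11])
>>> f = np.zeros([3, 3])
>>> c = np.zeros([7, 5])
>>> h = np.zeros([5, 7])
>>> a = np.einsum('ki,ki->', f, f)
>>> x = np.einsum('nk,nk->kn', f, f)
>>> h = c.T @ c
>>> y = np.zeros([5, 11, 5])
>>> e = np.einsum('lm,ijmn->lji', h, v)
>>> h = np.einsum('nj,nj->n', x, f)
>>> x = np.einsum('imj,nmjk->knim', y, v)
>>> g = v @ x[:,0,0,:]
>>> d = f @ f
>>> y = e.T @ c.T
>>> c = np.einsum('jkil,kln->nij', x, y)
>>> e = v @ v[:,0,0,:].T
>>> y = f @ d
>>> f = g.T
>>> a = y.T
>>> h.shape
(3,)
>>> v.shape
(7, 11, 5, 11)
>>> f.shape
(11, 5, 11, 7)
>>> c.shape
(7, 5, 11)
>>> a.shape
(3, 3)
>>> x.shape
(11, 7, 5, 11)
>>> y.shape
(3, 3)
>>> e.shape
(7, 11, 5, 7)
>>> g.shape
(7, 11, 5, 11)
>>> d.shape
(3, 3)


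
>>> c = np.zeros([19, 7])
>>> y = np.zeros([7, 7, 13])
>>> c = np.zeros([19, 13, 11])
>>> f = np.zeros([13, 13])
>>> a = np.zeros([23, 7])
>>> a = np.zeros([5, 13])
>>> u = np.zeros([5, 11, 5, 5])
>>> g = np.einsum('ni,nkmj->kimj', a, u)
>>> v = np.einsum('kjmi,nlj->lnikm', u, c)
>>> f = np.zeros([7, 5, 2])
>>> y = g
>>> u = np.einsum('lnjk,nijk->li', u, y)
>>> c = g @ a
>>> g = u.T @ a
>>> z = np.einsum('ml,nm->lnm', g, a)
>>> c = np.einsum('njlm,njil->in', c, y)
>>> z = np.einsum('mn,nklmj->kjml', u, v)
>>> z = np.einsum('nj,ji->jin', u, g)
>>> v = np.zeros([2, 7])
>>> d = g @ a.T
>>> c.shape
(5, 11)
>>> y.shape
(11, 13, 5, 5)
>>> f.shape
(7, 5, 2)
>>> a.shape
(5, 13)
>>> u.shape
(5, 13)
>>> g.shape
(13, 13)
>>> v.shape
(2, 7)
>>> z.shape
(13, 13, 5)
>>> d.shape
(13, 5)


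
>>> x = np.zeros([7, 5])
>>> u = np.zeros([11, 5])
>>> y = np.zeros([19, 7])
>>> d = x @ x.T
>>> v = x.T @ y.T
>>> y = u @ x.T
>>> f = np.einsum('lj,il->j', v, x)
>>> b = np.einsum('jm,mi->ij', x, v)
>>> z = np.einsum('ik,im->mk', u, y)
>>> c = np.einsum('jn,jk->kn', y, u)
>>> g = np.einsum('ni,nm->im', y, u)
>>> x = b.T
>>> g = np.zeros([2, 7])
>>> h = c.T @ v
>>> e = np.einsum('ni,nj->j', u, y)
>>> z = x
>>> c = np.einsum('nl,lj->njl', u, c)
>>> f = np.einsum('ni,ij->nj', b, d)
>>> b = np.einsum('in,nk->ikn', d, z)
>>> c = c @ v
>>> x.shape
(7, 19)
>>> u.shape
(11, 5)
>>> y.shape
(11, 7)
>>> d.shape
(7, 7)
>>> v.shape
(5, 19)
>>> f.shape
(19, 7)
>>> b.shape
(7, 19, 7)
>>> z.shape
(7, 19)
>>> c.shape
(11, 7, 19)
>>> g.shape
(2, 7)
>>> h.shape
(7, 19)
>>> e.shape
(7,)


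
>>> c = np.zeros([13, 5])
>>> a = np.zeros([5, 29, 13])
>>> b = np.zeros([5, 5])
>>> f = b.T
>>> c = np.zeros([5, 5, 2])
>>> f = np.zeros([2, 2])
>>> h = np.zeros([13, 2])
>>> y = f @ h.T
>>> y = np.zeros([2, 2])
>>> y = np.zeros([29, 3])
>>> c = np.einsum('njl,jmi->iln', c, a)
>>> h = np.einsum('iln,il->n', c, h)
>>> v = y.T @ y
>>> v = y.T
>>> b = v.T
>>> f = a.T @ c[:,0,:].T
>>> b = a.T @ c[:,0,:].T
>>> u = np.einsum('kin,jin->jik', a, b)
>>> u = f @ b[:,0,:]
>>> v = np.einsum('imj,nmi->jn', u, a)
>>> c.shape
(13, 2, 5)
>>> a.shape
(5, 29, 13)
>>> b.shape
(13, 29, 13)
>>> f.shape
(13, 29, 13)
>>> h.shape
(5,)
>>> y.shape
(29, 3)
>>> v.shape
(13, 5)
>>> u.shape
(13, 29, 13)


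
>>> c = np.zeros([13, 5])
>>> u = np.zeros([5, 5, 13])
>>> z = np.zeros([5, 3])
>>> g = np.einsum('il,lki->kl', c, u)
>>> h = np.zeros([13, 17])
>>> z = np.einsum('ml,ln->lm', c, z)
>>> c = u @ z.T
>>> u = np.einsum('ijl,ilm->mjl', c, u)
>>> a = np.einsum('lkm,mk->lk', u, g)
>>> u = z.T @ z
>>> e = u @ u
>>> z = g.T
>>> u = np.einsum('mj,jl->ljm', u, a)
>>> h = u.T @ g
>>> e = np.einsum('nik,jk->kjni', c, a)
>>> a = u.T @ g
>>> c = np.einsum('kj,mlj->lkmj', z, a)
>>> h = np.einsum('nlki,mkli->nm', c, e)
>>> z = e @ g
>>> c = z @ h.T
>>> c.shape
(5, 13, 5, 13)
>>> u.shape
(5, 13, 13)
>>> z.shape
(5, 13, 5, 5)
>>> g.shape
(5, 5)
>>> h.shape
(13, 5)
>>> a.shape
(13, 13, 5)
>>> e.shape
(5, 13, 5, 5)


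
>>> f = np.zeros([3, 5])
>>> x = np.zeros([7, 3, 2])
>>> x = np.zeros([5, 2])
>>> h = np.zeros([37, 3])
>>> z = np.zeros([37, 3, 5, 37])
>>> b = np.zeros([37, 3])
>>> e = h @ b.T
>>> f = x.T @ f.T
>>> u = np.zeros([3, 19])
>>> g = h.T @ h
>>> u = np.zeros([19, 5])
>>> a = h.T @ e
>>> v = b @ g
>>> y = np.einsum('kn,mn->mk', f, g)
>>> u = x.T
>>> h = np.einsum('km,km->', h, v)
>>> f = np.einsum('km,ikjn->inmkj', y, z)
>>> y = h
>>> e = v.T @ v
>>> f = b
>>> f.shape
(37, 3)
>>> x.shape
(5, 2)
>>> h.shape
()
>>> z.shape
(37, 3, 5, 37)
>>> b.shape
(37, 3)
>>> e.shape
(3, 3)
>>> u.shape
(2, 5)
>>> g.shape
(3, 3)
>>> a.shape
(3, 37)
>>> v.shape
(37, 3)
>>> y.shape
()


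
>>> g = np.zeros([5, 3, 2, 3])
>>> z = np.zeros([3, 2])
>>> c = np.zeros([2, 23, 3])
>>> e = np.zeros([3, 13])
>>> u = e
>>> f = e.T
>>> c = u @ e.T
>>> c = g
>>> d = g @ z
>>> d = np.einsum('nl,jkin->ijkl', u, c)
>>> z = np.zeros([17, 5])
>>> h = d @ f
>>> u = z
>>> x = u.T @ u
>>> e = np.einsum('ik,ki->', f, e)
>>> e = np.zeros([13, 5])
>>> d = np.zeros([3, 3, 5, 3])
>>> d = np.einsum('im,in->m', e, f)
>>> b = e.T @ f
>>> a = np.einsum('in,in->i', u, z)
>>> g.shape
(5, 3, 2, 3)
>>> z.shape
(17, 5)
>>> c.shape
(5, 3, 2, 3)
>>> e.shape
(13, 5)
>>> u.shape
(17, 5)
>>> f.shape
(13, 3)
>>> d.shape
(5,)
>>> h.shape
(2, 5, 3, 3)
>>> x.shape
(5, 5)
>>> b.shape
(5, 3)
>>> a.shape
(17,)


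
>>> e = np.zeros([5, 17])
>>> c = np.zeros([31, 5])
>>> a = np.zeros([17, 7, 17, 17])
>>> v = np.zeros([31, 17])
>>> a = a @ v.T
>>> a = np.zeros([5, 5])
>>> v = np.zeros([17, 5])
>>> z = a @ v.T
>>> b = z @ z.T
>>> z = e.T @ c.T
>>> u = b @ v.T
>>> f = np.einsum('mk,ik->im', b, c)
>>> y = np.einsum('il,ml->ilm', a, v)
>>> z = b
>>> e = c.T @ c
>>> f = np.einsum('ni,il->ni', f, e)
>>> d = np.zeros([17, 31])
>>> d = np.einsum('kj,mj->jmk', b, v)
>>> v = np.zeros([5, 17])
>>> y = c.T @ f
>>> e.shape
(5, 5)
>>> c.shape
(31, 5)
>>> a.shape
(5, 5)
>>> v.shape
(5, 17)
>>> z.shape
(5, 5)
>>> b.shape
(5, 5)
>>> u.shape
(5, 17)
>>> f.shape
(31, 5)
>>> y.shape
(5, 5)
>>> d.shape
(5, 17, 5)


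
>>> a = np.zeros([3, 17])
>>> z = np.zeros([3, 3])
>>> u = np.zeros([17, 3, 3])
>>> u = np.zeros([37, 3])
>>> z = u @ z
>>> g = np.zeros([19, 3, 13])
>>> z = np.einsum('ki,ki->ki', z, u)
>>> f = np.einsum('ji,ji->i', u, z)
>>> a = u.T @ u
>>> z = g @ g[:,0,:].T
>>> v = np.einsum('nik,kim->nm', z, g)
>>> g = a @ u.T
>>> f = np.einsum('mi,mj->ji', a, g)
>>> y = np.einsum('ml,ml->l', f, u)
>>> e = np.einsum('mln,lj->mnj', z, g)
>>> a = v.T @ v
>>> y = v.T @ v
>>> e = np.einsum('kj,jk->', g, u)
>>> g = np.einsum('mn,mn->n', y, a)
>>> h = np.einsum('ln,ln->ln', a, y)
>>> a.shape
(13, 13)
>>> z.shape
(19, 3, 19)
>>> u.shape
(37, 3)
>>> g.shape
(13,)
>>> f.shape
(37, 3)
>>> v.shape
(19, 13)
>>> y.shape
(13, 13)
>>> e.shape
()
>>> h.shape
(13, 13)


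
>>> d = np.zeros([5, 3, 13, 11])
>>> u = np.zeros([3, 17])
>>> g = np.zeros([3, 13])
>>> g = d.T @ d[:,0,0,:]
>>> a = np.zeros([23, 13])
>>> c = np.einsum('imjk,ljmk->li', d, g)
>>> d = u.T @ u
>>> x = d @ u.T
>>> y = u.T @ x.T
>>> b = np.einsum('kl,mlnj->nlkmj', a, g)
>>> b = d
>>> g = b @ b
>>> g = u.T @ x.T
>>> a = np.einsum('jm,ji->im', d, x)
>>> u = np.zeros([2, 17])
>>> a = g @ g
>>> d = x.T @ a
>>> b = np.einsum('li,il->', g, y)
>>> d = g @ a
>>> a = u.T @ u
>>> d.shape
(17, 17)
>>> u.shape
(2, 17)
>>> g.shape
(17, 17)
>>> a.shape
(17, 17)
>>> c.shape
(11, 5)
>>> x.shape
(17, 3)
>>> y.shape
(17, 17)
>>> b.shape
()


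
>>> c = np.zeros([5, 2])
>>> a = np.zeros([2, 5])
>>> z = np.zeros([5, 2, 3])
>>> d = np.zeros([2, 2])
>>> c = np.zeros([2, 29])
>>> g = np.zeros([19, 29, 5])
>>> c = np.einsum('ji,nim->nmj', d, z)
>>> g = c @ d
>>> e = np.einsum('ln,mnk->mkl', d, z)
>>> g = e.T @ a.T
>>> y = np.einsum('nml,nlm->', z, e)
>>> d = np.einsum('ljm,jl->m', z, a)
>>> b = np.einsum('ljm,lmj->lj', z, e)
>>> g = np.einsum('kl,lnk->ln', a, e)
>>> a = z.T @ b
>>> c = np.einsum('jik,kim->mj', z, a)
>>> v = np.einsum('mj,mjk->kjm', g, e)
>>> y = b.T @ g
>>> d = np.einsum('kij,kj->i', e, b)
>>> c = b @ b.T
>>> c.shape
(5, 5)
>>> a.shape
(3, 2, 2)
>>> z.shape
(5, 2, 3)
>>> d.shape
(3,)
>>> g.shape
(5, 3)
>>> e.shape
(5, 3, 2)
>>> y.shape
(2, 3)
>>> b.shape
(5, 2)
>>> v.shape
(2, 3, 5)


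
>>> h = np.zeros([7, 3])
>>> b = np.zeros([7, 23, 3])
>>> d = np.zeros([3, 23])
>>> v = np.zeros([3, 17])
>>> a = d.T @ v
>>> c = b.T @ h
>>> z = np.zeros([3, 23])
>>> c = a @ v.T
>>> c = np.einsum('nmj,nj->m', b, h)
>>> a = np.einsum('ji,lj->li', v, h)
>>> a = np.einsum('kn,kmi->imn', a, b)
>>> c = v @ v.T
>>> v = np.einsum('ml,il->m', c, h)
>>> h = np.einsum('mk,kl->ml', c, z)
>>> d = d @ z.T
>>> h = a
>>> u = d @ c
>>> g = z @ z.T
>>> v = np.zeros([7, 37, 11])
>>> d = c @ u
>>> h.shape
(3, 23, 17)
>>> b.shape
(7, 23, 3)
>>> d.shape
(3, 3)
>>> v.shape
(7, 37, 11)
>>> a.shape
(3, 23, 17)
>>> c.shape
(3, 3)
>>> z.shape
(3, 23)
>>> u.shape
(3, 3)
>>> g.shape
(3, 3)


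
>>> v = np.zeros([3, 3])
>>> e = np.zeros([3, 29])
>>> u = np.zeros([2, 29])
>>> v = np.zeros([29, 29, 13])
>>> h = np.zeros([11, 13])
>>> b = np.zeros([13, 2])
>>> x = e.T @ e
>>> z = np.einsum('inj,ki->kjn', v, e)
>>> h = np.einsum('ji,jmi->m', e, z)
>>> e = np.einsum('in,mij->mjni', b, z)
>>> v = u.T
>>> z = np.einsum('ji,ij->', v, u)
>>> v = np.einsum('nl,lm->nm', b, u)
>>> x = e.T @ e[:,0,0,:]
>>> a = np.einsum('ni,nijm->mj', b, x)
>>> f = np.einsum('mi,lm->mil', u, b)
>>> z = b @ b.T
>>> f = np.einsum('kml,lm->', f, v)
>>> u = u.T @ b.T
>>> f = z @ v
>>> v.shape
(13, 29)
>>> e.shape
(3, 29, 2, 13)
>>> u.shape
(29, 13)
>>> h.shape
(13,)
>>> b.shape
(13, 2)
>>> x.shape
(13, 2, 29, 13)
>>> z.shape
(13, 13)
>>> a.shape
(13, 29)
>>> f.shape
(13, 29)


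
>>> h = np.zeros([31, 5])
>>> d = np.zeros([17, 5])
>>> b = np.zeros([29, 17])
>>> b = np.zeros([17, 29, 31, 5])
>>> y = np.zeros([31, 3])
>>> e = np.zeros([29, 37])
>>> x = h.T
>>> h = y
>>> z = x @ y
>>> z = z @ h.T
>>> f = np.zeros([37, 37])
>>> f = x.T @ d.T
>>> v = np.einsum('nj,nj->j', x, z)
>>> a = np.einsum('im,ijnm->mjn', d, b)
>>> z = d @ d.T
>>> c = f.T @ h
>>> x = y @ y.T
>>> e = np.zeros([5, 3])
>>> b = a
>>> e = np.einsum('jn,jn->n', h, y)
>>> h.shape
(31, 3)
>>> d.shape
(17, 5)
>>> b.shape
(5, 29, 31)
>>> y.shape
(31, 3)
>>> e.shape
(3,)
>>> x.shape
(31, 31)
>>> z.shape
(17, 17)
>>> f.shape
(31, 17)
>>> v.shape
(31,)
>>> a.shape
(5, 29, 31)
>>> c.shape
(17, 3)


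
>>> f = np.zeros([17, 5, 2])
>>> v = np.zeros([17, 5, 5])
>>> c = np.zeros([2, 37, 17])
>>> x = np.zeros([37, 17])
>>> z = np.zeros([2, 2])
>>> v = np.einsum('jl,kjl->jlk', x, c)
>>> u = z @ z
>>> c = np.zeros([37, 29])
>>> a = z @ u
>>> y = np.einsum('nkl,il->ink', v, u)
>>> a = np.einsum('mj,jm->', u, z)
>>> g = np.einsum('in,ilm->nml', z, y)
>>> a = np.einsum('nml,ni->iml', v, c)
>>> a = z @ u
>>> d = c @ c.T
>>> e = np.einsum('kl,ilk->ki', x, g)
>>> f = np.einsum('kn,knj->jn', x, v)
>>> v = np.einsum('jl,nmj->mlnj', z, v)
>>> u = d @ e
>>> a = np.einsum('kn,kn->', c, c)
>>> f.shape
(2, 17)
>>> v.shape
(17, 2, 37, 2)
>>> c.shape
(37, 29)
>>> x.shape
(37, 17)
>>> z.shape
(2, 2)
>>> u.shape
(37, 2)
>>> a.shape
()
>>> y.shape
(2, 37, 17)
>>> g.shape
(2, 17, 37)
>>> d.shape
(37, 37)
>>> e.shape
(37, 2)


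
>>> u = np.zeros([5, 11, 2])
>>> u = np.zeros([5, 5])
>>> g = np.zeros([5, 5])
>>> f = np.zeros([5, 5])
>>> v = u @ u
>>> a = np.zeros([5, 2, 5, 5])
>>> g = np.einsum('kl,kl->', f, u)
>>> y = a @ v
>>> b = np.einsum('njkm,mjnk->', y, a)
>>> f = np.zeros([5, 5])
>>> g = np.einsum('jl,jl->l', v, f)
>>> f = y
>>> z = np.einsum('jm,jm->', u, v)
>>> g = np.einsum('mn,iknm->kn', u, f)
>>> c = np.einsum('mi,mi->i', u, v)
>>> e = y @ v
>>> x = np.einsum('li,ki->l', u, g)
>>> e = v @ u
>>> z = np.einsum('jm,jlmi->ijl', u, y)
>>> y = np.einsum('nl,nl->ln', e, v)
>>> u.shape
(5, 5)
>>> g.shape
(2, 5)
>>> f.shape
(5, 2, 5, 5)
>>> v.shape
(5, 5)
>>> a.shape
(5, 2, 5, 5)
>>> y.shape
(5, 5)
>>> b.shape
()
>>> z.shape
(5, 5, 2)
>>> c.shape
(5,)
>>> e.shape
(5, 5)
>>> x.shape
(5,)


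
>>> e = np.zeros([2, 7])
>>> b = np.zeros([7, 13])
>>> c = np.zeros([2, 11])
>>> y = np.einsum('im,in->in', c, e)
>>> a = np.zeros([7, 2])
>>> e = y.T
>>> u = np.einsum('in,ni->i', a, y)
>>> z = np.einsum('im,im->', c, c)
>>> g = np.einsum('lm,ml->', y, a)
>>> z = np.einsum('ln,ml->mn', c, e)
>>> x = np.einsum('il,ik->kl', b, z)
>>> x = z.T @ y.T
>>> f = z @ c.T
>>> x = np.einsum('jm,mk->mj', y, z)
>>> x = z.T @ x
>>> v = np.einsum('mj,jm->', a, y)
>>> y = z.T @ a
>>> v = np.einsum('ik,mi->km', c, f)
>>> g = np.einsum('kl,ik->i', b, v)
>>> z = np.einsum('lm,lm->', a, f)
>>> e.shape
(7, 2)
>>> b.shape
(7, 13)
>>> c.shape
(2, 11)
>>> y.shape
(11, 2)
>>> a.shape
(7, 2)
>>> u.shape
(7,)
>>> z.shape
()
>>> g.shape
(11,)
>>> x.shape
(11, 2)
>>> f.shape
(7, 2)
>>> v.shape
(11, 7)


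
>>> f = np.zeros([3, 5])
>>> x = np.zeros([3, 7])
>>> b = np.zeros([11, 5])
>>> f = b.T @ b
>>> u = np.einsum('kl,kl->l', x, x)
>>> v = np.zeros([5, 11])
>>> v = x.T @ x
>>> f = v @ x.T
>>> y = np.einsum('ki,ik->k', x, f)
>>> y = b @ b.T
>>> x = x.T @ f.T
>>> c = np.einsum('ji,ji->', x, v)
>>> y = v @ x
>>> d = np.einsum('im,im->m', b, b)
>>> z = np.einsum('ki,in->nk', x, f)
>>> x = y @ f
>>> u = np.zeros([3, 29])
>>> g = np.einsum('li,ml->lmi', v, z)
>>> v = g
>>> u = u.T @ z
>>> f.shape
(7, 3)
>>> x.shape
(7, 3)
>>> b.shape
(11, 5)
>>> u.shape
(29, 7)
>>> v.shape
(7, 3, 7)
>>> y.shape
(7, 7)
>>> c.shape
()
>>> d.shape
(5,)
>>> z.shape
(3, 7)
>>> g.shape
(7, 3, 7)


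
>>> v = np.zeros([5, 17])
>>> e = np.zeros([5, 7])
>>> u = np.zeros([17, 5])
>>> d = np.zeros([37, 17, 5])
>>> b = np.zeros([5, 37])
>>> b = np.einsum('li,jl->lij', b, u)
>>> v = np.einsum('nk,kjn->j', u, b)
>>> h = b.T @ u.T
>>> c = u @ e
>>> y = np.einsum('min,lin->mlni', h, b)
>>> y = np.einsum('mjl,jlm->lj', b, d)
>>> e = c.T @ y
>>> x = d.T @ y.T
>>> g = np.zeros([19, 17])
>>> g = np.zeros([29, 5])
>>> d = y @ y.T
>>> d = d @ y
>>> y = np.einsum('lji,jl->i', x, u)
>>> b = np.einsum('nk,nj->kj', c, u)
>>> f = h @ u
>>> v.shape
(37,)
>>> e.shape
(7, 37)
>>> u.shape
(17, 5)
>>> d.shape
(17, 37)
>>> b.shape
(7, 5)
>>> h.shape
(17, 37, 17)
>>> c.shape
(17, 7)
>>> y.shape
(17,)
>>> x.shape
(5, 17, 17)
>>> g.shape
(29, 5)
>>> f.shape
(17, 37, 5)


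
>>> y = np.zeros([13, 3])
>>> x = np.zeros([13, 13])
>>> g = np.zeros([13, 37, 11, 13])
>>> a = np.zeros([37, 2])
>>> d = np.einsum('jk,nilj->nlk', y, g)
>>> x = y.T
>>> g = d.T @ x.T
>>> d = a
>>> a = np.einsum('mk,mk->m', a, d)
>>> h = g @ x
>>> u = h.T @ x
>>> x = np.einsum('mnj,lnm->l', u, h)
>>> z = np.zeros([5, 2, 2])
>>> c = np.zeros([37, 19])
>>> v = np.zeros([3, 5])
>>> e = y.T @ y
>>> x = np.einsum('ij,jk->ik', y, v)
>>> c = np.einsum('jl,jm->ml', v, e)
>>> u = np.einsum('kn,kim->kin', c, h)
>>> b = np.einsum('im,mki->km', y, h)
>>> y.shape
(13, 3)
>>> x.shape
(13, 5)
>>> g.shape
(3, 11, 3)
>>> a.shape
(37,)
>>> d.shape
(37, 2)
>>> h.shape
(3, 11, 13)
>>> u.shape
(3, 11, 5)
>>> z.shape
(5, 2, 2)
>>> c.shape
(3, 5)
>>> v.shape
(3, 5)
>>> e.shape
(3, 3)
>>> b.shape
(11, 3)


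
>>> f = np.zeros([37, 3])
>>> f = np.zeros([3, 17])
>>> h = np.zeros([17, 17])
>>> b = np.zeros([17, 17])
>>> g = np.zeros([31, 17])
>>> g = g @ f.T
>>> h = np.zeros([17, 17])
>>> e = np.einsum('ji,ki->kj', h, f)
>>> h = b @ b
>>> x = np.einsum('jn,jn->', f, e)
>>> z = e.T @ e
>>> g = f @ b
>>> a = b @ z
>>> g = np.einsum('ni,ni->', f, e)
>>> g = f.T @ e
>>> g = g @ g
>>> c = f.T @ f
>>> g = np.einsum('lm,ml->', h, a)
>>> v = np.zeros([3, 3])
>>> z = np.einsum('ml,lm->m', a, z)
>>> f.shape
(3, 17)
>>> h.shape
(17, 17)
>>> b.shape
(17, 17)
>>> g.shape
()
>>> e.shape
(3, 17)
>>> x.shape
()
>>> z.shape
(17,)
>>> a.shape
(17, 17)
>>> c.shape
(17, 17)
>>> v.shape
(3, 3)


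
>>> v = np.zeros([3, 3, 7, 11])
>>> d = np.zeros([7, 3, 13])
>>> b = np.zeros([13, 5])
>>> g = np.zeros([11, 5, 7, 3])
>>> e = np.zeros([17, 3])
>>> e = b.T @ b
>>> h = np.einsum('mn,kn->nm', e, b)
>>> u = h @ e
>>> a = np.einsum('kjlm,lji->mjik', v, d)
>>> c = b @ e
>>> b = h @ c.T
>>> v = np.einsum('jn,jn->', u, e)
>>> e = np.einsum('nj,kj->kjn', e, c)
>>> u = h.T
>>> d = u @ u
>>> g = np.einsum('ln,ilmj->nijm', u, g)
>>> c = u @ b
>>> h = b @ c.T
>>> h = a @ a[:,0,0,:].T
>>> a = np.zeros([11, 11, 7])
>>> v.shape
()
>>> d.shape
(5, 5)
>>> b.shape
(5, 13)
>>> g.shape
(5, 11, 3, 7)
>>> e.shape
(13, 5, 5)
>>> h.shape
(11, 3, 13, 11)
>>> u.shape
(5, 5)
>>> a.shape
(11, 11, 7)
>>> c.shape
(5, 13)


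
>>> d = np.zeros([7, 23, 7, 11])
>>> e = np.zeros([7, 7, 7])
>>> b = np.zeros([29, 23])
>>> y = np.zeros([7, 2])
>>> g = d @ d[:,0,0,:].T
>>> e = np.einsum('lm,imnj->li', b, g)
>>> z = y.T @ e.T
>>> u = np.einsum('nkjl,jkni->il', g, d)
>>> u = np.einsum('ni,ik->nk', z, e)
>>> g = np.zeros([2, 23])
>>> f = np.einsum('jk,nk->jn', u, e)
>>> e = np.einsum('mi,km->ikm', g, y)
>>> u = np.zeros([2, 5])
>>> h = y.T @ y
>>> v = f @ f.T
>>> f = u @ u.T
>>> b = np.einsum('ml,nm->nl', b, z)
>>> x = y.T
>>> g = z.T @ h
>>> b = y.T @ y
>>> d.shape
(7, 23, 7, 11)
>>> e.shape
(23, 7, 2)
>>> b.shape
(2, 2)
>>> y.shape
(7, 2)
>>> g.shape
(29, 2)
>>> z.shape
(2, 29)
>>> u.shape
(2, 5)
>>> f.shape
(2, 2)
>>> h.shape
(2, 2)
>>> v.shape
(2, 2)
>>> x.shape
(2, 7)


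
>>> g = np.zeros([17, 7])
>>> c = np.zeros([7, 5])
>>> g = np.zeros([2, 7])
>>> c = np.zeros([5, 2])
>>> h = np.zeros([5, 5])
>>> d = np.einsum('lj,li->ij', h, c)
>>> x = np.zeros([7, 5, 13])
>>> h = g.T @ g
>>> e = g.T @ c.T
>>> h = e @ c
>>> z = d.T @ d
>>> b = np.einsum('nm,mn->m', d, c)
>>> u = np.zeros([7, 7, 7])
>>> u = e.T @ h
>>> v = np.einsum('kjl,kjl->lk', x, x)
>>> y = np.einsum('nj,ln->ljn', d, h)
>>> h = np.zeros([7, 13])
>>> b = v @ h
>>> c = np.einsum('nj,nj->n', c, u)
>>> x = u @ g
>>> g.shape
(2, 7)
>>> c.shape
(5,)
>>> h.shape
(7, 13)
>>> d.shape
(2, 5)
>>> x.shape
(5, 7)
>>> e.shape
(7, 5)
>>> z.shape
(5, 5)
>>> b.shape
(13, 13)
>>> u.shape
(5, 2)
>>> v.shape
(13, 7)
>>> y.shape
(7, 5, 2)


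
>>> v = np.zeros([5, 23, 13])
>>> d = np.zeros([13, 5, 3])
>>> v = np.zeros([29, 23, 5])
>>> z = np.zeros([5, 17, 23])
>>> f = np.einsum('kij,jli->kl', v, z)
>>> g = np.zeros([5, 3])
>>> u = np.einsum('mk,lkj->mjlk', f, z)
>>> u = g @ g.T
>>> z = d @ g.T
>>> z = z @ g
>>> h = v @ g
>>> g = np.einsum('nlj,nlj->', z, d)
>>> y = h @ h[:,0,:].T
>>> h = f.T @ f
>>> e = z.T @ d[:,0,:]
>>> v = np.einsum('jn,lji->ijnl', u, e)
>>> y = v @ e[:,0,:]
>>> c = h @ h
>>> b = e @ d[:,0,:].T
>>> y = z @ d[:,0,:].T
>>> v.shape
(3, 5, 5, 3)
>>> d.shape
(13, 5, 3)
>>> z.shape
(13, 5, 3)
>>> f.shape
(29, 17)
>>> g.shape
()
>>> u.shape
(5, 5)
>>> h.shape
(17, 17)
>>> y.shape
(13, 5, 13)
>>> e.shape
(3, 5, 3)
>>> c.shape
(17, 17)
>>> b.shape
(3, 5, 13)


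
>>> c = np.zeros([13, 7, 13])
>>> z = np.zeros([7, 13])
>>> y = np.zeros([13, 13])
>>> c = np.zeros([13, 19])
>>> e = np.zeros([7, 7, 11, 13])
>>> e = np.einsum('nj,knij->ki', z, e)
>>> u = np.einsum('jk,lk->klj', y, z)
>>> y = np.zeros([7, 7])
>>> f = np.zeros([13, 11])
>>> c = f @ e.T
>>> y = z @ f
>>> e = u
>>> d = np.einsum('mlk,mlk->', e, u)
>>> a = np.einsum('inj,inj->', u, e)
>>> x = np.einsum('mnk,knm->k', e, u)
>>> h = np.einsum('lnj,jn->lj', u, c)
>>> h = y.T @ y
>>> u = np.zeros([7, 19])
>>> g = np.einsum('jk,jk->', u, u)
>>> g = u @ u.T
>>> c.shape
(13, 7)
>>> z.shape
(7, 13)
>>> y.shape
(7, 11)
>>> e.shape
(13, 7, 13)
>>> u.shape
(7, 19)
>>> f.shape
(13, 11)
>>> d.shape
()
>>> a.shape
()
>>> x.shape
(13,)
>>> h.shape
(11, 11)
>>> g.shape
(7, 7)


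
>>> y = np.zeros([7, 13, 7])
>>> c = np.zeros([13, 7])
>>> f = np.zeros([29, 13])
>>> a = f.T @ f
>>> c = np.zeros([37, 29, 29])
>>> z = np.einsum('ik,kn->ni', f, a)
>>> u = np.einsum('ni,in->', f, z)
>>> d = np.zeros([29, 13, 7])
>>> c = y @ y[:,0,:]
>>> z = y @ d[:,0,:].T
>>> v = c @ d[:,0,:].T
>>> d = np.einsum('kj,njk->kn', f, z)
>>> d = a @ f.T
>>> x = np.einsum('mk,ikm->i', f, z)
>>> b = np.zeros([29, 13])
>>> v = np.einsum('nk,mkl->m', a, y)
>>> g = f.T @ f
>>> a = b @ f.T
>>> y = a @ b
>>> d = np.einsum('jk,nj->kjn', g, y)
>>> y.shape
(29, 13)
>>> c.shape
(7, 13, 7)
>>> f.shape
(29, 13)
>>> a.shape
(29, 29)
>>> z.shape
(7, 13, 29)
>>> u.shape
()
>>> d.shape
(13, 13, 29)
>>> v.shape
(7,)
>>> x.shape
(7,)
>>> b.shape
(29, 13)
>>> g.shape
(13, 13)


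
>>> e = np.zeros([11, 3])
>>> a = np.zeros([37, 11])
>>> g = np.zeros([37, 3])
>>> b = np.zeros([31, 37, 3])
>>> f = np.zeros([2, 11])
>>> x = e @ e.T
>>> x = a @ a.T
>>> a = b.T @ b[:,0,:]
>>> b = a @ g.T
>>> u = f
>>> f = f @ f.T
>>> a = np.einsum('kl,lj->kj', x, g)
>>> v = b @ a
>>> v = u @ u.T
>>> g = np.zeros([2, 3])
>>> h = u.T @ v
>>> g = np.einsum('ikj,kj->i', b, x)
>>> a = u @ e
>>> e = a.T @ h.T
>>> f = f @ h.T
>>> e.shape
(3, 11)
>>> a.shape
(2, 3)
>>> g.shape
(3,)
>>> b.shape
(3, 37, 37)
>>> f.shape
(2, 11)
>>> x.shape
(37, 37)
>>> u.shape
(2, 11)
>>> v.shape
(2, 2)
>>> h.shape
(11, 2)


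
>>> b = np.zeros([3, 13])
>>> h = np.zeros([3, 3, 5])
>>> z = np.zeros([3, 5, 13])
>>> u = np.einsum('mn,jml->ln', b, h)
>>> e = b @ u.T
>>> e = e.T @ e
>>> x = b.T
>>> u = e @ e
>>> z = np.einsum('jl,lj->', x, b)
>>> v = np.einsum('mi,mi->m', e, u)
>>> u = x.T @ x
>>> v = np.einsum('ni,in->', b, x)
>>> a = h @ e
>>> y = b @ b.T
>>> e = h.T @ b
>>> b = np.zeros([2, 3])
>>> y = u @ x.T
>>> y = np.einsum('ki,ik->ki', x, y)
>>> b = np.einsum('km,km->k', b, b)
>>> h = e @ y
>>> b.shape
(2,)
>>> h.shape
(5, 3, 3)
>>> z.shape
()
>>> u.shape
(3, 3)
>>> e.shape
(5, 3, 13)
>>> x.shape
(13, 3)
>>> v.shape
()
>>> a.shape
(3, 3, 5)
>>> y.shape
(13, 3)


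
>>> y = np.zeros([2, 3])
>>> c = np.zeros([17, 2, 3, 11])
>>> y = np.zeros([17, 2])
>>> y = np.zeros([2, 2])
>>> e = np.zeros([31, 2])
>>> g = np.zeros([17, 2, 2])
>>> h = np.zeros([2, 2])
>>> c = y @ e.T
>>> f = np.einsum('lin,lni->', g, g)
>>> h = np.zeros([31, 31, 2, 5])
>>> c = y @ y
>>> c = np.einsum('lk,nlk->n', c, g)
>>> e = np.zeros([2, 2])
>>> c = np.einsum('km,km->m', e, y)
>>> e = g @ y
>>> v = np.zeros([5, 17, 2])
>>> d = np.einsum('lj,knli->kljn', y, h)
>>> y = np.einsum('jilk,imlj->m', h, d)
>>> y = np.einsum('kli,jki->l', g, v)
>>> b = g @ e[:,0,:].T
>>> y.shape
(2,)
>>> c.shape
(2,)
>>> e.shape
(17, 2, 2)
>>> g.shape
(17, 2, 2)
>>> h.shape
(31, 31, 2, 5)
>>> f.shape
()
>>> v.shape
(5, 17, 2)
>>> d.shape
(31, 2, 2, 31)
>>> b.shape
(17, 2, 17)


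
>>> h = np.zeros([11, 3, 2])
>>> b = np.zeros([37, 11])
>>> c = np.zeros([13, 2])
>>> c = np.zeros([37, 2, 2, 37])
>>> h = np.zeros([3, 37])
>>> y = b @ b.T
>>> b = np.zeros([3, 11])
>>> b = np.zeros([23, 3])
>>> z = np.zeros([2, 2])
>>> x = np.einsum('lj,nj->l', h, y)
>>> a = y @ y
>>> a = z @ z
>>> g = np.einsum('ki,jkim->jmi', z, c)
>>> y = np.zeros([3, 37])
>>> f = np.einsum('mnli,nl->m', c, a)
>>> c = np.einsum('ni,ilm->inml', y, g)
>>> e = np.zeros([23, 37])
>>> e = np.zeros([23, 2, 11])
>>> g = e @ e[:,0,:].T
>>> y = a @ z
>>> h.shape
(3, 37)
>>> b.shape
(23, 3)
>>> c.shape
(37, 3, 2, 37)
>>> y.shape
(2, 2)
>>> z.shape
(2, 2)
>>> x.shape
(3,)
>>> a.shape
(2, 2)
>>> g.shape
(23, 2, 23)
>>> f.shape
(37,)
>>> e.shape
(23, 2, 11)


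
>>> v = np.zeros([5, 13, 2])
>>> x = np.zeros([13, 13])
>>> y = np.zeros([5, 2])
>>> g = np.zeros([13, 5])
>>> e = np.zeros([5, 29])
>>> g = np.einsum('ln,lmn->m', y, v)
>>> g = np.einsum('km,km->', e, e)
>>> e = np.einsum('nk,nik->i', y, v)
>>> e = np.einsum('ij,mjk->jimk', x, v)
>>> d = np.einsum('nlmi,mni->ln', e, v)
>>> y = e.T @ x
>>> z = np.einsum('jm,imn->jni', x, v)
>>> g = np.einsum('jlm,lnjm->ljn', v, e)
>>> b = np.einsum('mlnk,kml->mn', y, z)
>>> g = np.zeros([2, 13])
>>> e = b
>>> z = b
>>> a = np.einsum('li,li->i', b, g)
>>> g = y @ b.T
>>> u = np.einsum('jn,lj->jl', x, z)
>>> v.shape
(5, 13, 2)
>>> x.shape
(13, 13)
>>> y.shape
(2, 5, 13, 13)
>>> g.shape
(2, 5, 13, 2)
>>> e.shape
(2, 13)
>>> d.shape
(13, 13)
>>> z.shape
(2, 13)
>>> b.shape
(2, 13)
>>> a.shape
(13,)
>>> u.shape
(13, 2)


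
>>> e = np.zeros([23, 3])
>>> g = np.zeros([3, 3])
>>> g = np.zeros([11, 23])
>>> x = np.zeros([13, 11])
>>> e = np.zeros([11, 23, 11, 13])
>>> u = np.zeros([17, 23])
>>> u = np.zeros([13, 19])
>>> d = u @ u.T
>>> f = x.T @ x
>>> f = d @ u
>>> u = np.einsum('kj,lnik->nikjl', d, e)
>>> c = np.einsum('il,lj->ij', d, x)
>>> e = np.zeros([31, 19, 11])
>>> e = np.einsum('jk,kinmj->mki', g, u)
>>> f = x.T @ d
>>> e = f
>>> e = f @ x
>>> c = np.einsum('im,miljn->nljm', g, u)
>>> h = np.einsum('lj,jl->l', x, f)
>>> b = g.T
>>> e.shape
(11, 11)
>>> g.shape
(11, 23)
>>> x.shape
(13, 11)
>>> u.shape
(23, 11, 13, 13, 11)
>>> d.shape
(13, 13)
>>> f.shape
(11, 13)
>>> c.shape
(11, 13, 13, 23)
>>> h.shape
(13,)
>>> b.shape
(23, 11)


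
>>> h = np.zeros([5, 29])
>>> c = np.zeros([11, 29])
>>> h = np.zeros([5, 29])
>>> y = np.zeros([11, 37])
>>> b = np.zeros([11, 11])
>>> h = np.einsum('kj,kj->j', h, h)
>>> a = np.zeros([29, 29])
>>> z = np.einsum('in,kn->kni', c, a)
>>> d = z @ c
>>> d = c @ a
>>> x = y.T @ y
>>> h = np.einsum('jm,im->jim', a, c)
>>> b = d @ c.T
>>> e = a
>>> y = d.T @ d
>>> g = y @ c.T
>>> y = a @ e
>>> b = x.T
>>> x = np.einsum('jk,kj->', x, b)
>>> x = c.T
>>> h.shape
(29, 11, 29)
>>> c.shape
(11, 29)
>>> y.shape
(29, 29)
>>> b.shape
(37, 37)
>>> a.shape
(29, 29)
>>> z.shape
(29, 29, 11)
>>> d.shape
(11, 29)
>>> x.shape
(29, 11)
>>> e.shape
(29, 29)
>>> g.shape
(29, 11)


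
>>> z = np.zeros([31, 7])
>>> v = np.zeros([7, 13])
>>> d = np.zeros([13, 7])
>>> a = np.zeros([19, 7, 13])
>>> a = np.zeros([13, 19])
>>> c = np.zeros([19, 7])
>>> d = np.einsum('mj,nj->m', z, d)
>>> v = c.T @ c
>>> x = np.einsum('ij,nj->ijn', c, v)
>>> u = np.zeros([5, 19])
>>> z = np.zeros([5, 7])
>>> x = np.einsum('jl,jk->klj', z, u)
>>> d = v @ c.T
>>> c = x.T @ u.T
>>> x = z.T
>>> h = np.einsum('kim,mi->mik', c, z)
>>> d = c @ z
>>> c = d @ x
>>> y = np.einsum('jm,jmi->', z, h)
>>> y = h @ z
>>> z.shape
(5, 7)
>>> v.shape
(7, 7)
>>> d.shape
(5, 7, 7)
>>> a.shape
(13, 19)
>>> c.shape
(5, 7, 5)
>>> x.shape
(7, 5)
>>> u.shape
(5, 19)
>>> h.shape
(5, 7, 5)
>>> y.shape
(5, 7, 7)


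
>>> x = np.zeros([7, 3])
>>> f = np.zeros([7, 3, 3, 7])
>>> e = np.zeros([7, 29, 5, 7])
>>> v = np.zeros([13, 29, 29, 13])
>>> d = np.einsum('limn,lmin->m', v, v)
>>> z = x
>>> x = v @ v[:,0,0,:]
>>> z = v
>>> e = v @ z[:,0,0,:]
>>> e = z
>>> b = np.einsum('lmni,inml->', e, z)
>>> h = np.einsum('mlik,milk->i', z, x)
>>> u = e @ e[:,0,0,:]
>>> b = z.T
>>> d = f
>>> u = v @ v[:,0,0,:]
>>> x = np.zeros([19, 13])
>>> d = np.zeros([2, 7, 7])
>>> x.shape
(19, 13)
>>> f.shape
(7, 3, 3, 7)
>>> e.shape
(13, 29, 29, 13)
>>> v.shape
(13, 29, 29, 13)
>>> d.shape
(2, 7, 7)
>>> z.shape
(13, 29, 29, 13)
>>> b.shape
(13, 29, 29, 13)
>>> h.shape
(29,)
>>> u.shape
(13, 29, 29, 13)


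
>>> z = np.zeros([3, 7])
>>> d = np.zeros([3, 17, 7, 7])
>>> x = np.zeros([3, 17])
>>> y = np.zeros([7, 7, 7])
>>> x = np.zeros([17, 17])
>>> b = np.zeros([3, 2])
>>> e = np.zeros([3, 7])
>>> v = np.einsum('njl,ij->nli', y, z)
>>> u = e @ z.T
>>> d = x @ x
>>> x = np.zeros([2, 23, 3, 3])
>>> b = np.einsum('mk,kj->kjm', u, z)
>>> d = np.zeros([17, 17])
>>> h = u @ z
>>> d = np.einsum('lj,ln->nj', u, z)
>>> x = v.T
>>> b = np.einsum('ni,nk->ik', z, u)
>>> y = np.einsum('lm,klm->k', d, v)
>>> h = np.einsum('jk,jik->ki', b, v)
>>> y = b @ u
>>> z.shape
(3, 7)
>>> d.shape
(7, 3)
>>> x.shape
(3, 7, 7)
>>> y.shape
(7, 3)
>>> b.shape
(7, 3)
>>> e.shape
(3, 7)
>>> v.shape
(7, 7, 3)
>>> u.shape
(3, 3)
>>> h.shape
(3, 7)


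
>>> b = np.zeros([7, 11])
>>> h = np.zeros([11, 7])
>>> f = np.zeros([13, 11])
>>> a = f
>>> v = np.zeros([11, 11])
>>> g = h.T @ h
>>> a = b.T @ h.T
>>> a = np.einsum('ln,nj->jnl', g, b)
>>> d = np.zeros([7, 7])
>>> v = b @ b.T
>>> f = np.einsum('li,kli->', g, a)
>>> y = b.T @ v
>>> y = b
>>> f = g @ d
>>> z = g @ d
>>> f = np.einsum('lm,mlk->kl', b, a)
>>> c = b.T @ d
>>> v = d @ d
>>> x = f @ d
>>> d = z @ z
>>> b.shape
(7, 11)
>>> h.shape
(11, 7)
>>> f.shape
(7, 7)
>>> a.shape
(11, 7, 7)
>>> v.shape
(7, 7)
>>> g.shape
(7, 7)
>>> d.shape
(7, 7)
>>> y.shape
(7, 11)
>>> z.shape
(7, 7)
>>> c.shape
(11, 7)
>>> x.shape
(7, 7)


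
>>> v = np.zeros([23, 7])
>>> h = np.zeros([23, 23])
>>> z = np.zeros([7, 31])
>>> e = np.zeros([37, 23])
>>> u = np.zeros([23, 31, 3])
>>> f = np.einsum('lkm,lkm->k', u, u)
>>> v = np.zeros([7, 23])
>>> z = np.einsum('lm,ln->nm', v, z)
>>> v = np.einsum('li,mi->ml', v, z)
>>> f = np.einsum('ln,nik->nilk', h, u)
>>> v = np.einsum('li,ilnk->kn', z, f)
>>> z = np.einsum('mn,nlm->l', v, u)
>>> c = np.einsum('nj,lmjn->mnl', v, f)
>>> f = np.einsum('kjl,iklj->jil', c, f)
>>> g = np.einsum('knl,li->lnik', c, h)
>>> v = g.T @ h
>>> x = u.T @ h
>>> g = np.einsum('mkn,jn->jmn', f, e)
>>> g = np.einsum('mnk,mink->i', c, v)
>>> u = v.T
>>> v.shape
(31, 23, 3, 23)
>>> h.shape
(23, 23)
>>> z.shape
(31,)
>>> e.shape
(37, 23)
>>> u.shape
(23, 3, 23, 31)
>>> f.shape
(3, 23, 23)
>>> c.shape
(31, 3, 23)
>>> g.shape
(23,)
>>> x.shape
(3, 31, 23)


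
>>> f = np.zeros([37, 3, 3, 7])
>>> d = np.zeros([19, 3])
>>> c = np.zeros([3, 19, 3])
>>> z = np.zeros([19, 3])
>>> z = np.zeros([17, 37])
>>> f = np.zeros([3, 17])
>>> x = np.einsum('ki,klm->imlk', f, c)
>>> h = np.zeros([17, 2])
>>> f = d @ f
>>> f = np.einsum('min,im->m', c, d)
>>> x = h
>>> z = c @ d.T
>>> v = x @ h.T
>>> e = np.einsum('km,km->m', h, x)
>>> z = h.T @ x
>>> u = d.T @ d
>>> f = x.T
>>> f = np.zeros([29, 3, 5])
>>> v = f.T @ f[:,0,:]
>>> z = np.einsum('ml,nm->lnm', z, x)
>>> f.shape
(29, 3, 5)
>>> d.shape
(19, 3)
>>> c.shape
(3, 19, 3)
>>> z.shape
(2, 17, 2)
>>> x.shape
(17, 2)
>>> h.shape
(17, 2)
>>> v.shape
(5, 3, 5)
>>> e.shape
(2,)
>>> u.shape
(3, 3)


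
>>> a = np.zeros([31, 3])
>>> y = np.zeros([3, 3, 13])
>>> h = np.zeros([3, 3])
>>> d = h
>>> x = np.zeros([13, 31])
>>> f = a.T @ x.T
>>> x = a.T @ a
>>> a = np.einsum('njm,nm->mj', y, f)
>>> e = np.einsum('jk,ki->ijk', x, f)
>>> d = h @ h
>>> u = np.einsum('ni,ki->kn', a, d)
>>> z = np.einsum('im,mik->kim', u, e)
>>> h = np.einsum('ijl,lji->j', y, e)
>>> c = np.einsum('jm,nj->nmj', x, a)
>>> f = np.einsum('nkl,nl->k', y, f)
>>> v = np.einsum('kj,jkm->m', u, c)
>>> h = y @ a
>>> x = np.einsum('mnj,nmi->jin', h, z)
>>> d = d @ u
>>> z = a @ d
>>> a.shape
(13, 3)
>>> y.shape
(3, 3, 13)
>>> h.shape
(3, 3, 3)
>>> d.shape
(3, 13)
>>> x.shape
(3, 13, 3)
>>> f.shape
(3,)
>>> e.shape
(13, 3, 3)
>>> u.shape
(3, 13)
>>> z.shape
(13, 13)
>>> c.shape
(13, 3, 3)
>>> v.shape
(3,)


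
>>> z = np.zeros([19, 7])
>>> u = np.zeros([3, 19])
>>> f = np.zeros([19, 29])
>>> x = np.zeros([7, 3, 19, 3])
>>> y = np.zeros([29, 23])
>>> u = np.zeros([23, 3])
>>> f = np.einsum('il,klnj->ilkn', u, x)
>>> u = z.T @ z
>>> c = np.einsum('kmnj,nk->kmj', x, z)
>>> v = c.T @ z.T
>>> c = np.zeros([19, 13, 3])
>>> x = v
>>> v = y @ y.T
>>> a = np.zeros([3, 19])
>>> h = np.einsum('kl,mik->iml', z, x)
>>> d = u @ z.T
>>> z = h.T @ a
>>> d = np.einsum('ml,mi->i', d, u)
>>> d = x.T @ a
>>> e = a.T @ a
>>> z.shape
(7, 3, 19)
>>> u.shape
(7, 7)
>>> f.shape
(23, 3, 7, 19)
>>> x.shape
(3, 3, 19)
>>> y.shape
(29, 23)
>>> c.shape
(19, 13, 3)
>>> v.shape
(29, 29)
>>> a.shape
(3, 19)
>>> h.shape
(3, 3, 7)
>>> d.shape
(19, 3, 19)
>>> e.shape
(19, 19)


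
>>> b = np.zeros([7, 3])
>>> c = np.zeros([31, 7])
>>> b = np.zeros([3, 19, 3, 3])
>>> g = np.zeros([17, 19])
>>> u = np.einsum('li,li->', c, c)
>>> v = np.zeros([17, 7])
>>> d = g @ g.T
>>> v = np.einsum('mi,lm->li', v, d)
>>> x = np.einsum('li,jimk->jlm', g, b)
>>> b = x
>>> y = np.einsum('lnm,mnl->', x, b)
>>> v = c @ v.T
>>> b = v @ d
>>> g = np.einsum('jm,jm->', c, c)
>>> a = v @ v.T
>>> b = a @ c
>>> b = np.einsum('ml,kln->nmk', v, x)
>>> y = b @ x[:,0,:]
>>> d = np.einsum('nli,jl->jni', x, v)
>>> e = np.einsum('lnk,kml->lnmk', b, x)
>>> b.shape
(3, 31, 3)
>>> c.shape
(31, 7)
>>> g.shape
()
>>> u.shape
()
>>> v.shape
(31, 17)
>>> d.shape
(31, 3, 3)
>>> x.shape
(3, 17, 3)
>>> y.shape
(3, 31, 3)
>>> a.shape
(31, 31)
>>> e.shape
(3, 31, 17, 3)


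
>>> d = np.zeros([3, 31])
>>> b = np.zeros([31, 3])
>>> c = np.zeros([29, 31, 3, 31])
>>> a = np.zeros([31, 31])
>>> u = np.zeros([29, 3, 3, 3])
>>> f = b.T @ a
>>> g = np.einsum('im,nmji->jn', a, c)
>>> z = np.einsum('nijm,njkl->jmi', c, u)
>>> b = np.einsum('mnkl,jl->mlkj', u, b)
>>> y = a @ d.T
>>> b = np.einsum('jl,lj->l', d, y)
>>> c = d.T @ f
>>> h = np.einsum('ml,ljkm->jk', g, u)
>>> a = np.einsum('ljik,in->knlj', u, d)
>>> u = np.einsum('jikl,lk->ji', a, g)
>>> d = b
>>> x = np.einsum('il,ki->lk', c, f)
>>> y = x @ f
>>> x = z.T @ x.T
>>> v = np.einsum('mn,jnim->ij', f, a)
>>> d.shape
(31,)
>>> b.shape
(31,)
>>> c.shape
(31, 31)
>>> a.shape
(3, 31, 29, 3)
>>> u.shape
(3, 31)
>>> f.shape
(3, 31)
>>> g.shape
(3, 29)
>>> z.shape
(3, 31, 31)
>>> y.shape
(31, 31)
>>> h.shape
(3, 3)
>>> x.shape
(31, 31, 31)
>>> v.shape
(29, 3)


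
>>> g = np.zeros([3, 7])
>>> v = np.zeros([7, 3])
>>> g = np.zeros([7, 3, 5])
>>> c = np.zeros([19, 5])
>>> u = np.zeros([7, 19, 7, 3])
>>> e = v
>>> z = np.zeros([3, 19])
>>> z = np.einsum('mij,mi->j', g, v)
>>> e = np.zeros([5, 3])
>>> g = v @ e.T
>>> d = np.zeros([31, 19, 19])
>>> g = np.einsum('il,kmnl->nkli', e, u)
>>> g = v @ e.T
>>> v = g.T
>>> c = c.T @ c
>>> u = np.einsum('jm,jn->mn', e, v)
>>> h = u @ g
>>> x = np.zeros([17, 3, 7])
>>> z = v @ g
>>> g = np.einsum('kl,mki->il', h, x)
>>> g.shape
(7, 5)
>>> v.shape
(5, 7)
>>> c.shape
(5, 5)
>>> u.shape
(3, 7)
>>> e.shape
(5, 3)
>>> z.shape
(5, 5)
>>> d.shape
(31, 19, 19)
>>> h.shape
(3, 5)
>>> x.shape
(17, 3, 7)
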